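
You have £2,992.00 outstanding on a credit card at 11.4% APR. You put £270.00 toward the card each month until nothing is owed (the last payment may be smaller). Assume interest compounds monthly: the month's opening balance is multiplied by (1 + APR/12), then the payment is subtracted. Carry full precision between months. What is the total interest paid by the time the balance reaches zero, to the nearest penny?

Monthly rate r = 11.4%/12 = 0.95% = 0.0095.
Payoff takes n = ⌈−ln(1 − rB₀/P)/ln(1+r)⌉ = ⌈11.765⌉ = 12 payments; the last is £206.72.
Total paid = 11·£270.00 + £206.72 = £3,176.72.
Total interest = total paid − principal = £3,176.72 − £2,992.00 = £184.72.

£184.72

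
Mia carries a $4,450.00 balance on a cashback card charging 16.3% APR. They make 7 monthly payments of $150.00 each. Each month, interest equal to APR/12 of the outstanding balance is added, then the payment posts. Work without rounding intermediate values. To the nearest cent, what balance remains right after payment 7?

$3,796.99

Monthly rate r = 16.3%/12 = 1.35833% = 0.0135833.
Each month: B ← B·(1+r) − $150.00.
Month 1: interest $60.45; balance after payment $4,360.45.
Month 2: interest $59.23; balance after payment $4,269.68.
Month 3: interest $58.00; balance after payment $4,177.67.
Month 4: interest $56.75; balance after payment $4,084.42.
Month 5: interest $55.48; balance after payment $3,989.90.
Month 6: interest $54.20; balance after payment $3,894.09.
Month 7: interest $52.89; balance after payment $3,796.99.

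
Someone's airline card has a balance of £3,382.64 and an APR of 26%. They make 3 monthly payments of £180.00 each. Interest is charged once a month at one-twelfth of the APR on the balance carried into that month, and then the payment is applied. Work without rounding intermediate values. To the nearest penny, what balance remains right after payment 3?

£3,055.53

Monthly rate r = 26%/12 = 2.16667% = 0.0216667.
Each month: B ← B·(1+r) − £180.00.
Month 1: interest £73.29; balance after payment £3,275.93.
Month 2: interest £70.98; balance after payment £3,166.91.
Month 3: interest £68.62; balance after payment £3,055.53.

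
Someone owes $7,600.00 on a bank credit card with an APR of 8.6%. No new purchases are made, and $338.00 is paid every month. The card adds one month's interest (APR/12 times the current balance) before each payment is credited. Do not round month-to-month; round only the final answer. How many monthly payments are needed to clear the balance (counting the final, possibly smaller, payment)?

25 payments

Monthly rate r = 8.6%/12 = 0.716667% = 0.00716667.
Recurrence: B ← B·(1+r) − $338.00.
Month 1: interest $54.47; balance after payment $7,316.47.
Month 2: interest $52.43; balance after payment $7,030.90.
Closed form: n = −ln(1 − rB₀/P)/ln(1+r) = −ln(0.83886)/ln(1.00717) ≈ 24.606, so the balance reaches zero during payment 25.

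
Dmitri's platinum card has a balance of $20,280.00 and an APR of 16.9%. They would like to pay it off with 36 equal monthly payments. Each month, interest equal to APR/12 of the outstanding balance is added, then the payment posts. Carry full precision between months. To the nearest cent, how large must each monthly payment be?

$722.03

Monthly rate r = 16.9%/12 = 1.40833% = 0.0140833.
Level-payment amortization: P = B₀·r / (1 − (1+r)^(−n)) = 20280.00·0.0140833 / (1 − 1.01408^(−36)).
Denominator 1 − (1+r)^(−36) = 0.39556615.
P = 285.61 / 0.39556615 ≈ 722.03.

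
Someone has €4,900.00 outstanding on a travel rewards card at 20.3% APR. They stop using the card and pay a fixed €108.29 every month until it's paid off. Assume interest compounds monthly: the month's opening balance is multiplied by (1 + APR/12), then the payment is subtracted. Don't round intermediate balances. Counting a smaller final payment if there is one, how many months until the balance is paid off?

87 payments

Monthly rate r = 20.3%/12 = 1.69167% = 0.0169167.
Recurrence: B ← B·(1+r) − €108.29.
Month 1: interest €82.89; balance after payment €4,874.60.
Month 2: interest €82.46; balance after payment €4,848.77.
Closed form: n = −ln(1 − rB₀/P)/ln(1+r) = −ln(0.23454)/ln(1.01692) ≈ 86.445, so the balance reaches zero during payment 87.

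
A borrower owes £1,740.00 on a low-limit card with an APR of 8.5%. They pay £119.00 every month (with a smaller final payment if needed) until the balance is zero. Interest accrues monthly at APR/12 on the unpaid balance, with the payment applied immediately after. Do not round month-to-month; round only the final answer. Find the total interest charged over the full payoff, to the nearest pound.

£103

Monthly rate r = 8.5%/12 = 0.708333% = 0.00708333.
Payoff takes n = ⌈−ln(1 − rB₀/P)/ln(1+r)⌉ = ⌈15.490⌉ = 16 payments; the last is £58.46.
Total paid = 15·£119.00 + £58.46 = £1,843.46.
Total interest = total paid − principal = £1,843.46 − £1,740.00 = £103.46.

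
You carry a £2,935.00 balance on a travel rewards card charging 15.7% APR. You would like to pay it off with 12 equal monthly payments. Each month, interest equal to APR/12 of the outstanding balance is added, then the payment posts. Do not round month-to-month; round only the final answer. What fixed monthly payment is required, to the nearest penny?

£265.88

Monthly rate r = 15.7%/12 = 1.30833% = 0.0130833.
Level-payment amortization: P = B₀·r / (1 − (1+r)^(−n)) = 2935.00·0.0130833 / (1 − 1.01308^(−12)).
Denominator 1 − (1+r)^(−12) = 0.144425263.
P = 38.3996 / 0.144425263 ≈ 265.88.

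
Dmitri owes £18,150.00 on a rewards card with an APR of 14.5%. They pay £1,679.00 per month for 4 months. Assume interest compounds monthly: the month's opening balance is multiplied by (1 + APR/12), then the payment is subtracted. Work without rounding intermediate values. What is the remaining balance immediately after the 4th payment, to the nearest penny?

£12,204.57

Monthly rate r = 14.5%/12 = 1.20833% = 0.0120833.
Each month: B ← B·(1+r) − £1,679.00.
Month 1: interest £219.31; balance after payment £16,690.31.
Month 2: interest £201.67; balance after payment £15,212.99.
Month 3: interest £183.82; balance after payment £13,717.81.
Month 4: interest £165.76; balance after payment £12,204.57.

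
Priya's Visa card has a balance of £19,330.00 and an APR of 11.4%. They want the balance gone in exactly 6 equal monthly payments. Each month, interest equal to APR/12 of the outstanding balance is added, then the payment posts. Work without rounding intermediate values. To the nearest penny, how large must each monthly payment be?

Monthly rate r = 11.4%/12 = 0.95% = 0.0095.
Level-payment amortization: P = B₀·r / (1 − (1+r)^(−n)) = 19330.00·0.0095 / (1 − 1.0095^(−6)).
Denominator 1 − (1+r)^(−6) = 0.0551517559.
P = 183.635 / 0.0551517559 ≈ 3329.63.

£3,329.63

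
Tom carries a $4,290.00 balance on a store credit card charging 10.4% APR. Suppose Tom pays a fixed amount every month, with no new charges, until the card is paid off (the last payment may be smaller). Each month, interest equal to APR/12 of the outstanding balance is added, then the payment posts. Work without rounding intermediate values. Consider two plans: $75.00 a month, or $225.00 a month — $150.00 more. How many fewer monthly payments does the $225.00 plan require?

Monthly rate r = 10.4%/12 = 0.866667% = 0.00866667.
At $75.00/mo: n = ⌈−ln(1 − rB₀/P)/ln(1+r)⌉ = 80 payments (last $25.57); total interest = total paid − $4,290.00 = $1,660.57.
At $225.00/mo: 21 payments (last $209.43); total interest $419.43.
Payments saved = 80 − 21 = 59.

59 fewer payments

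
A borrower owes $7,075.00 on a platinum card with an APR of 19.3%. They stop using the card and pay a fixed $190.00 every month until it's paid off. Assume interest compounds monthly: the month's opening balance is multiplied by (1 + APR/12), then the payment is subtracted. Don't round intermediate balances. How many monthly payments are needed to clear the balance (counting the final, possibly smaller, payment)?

Monthly rate r = 19.3%/12 = 1.60833% = 0.0160833.
Recurrence: B ← B·(1+r) − $190.00.
Month 1: interest $113.79; balance after payment $6,998.79.
Month 2: interest $112.56; balance after payment $6,921.35.
Closed form: n = −ln(1 − rB₀/P)/ln(1+r) = −ln(0.40111)/ln(1.01608) ≈ 57.255, so the balance reaches zero during payment 58.

58 payments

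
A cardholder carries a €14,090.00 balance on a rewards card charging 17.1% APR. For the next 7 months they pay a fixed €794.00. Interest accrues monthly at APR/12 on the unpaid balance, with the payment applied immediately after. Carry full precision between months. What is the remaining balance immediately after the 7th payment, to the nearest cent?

Monthly rate r = 17.1%/12 = 1.425% = 0.01425.
Each month: B ← B·(1+r) − €794.00.
Month 1: interest €200.78; balance after payment €13,496.78.
Month 2: interest €192.33; balance after payment €12,895.11.
Month 3: interest €183.76; balance after payment €12,284.87.
Month 4: interest €175.06; balance after payment €11,665.93.
Month 5: interest €166.24; balance after payment €11,038.17.
Month 6: interest €157.29; balance after payment €10,401.46.
Month 7: interest €148.22; balance after payment €9,755.68.

€9,755.68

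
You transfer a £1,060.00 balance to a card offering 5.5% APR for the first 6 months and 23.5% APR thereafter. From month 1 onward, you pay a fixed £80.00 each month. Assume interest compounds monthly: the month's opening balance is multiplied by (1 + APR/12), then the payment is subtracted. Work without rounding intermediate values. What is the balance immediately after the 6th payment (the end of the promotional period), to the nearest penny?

£603.95

Promo months 1–6 at r₀ = 5.5%/12 = 0.00458333; months 7+ at r₁ = 23.5%/12 = 0.0195833.
After month 6: iterate B ← B·(1+r₀) − £80.00 for 6 months → £603.95.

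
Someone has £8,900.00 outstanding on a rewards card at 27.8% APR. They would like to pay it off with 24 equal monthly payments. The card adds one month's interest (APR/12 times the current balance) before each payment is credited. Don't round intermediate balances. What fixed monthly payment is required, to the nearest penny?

Monthly rate r = 27.8%/12 = 2.31667% = 0.0231667.
Level-payment amortization: P = B₀·r / (1 − (1+r)^(−n)) = 8900.00·0.0231667 / (1 − 1.02317^(−24)).
Denominator 1 − (1+r)^(−24) = 0.422852514.
P = 206.183 / 0.422852514 ≈ 487.60.

£487.60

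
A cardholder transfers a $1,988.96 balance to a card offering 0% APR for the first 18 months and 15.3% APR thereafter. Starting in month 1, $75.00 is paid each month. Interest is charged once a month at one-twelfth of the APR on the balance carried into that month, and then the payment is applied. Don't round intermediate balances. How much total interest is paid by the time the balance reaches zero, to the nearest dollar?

Promo months 1–18 at r₀ = 0%/12 = 0; months 19+ at r₁ = 15.3%/12 = 0.01275.
After month 18 (no interest yet): B = $1,988.96 − 18·$75.00 = $638.96.
Then at r₁ with $75.00/mo: n₂ = −ln(1 − r₁·B/P)/ln(1+r₁) ≈ 9.08 → 10 more payments.
Total paid = 27·$75.00 + $5.74 = $2,030.74; interest = $2,030.74 − $1,988.96 = $41.78.

$42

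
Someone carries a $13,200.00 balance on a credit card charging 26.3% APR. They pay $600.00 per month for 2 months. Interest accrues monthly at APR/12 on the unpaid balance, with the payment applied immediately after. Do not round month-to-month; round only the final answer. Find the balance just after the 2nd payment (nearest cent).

Monthly rate r = 26.3%/12 = 2.19167% = 0.0219167.
Each month: B ← B·(1+r) − $600.00.
Month 1: interest $289.30; balance after payment $12,889.30.
Month 2: interest $282.49; balance after payment $12,571.79.

$12,571.79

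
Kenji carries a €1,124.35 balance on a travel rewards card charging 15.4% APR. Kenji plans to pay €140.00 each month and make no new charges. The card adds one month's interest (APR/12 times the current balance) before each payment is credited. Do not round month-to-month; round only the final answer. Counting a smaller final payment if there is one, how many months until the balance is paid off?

Monthly rate r = 15.4%/12 = 1.28333% = 0.0128333.
Recurrence: B ← B·(1+r) − €140.00.
Month 1: interest €14.43; balance after payment €998.78.
Month 2: interest €12.82; balance after payment €871.60.
Closed form: n = −ln(1 − rB₀/P)/ln(1+r) = −ln(0.89693)/ln(1.01283) ≈ 8.530, so the balance reaches zero during payment 9.

9 months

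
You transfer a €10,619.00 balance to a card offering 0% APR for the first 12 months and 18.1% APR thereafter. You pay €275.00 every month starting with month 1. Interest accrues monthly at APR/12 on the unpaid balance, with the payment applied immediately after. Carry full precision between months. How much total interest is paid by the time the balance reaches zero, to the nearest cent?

€2,108.89

Promo months 1–12 at r₀ = 0%/12 = 0; months 13+ at r₁ = 18.1%/12 = 0.0150833.
After month 12 (no interest yet): B = €10,619.00 − 12·€275.00 = €7,319.00.
Then at r₁ with €275.00/mo: n₂ = −ln(1 − r₁·B/P)/ln(1+r₁) ≈ 34.28 → 35 more payments.
Total paid = 46·€275.00 + €77.89 = €12,727.89; interest = €12,727.89 − €10,619.00 = €2,108.89.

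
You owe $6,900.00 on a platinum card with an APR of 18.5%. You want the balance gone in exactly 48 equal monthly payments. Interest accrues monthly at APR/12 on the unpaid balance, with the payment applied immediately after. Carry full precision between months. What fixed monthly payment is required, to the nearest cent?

$204.49

Monthly rate r = 18.5%/12 = 1.54167% = 0.0154167.
Level-payment amortization: P = B₀·r / (1 − (1+r)^(−n)) = 6900.00·0.0154167 / (1 − 1.01542^(−48)).
Denominator 1 − (1+r)^(−48) = 0.52018458.
P = 106.375 / 0.52018458 ≈ 204.49.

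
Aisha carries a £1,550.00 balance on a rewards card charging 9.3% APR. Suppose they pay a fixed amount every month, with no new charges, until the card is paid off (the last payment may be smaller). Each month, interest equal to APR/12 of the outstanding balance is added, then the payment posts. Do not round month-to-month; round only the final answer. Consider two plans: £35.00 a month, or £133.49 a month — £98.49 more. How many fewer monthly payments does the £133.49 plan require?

42 fewer payments

Monthly rate r = 9.3%/12 = 0.775% = 0.00775.
At £35.00/mo: n = ⌈−ln(1 − rB₀/P)/ln(1+r)⌉ = 55 payments (last £15.95); total interest = total paid − £1,550.00 = £355.95.
At £133.49/mo: 13 payments (last £28.72); total interest £80.60.
Payments saved = 55 − 13 = 42.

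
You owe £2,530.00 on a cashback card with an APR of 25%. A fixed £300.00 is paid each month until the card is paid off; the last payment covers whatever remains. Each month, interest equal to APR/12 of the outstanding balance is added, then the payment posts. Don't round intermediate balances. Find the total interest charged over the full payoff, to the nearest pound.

Monthly rate r = 25%/12 = 2.08333% = 0.0208333.
Payoff takes n = ⌈−ln(1 − rB₀/P)/ln(1+r)⌉ = ⌈9.371⌉ = 10 payments; the last is £111.89.
Total paid = 9·£300.00 + £111.89 = £2,811.89.
Total interest = total paid − principal = £2,811.89 − £2,530.00 = £281.89.

£282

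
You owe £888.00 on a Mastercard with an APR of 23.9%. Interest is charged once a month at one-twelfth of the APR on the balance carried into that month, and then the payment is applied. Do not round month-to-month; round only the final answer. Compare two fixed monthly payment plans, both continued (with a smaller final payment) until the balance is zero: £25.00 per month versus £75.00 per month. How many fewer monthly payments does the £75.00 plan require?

49 fewer payments

Monthly rate r = 23.9%/12 = 1.99167% = 0.0199167.
At £25.00/mo: n = ⌈−ln(1 − rB₀/P)/ln(1+r)⌉ = 63 payments (last £8.15); total interest = total paid − £888.00 = £670.15.
At £75.00/mo: 14 payments (last £47.98); total interest £134.98.
Payments saved = 63 − 14 = 49.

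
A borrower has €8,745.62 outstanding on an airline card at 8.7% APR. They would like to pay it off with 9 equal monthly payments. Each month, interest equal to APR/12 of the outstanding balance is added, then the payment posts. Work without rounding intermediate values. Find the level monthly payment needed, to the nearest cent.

€1,007.30

Monthly rate r = 8.7%/12 = 0.725% = 0.00725.
Level-payment amortization: P = B₀·r / (1 − (1+r)^(−n)) = 8745.62·0.00725 / (1 − 1.00725^(−9)).
Denominator 1 − (1+r)^(−9) = 0.0629462231.
P = 63.4057 / 0.0629462231 ≈ 1007.30.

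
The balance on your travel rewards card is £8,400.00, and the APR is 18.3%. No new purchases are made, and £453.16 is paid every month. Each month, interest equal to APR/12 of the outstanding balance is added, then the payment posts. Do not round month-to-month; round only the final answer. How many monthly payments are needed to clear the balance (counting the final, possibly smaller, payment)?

22 months

Monthly rate r = 18.3%/12 = 1.525% = 0.01525.
Recurrence: B ← B·(1+r) − £453.16.
Month 1: interest £128.10; balance after payment £8,074.94.
Month 2: interest £123.14; balance after payment £7,744.92.
Closed form: n = −ln(1 − rB₀/P)/ln(1+r) = −ln(0.71732)/ln(1.01525) ≈ 21.952, so the balance reaches zero during payment 22.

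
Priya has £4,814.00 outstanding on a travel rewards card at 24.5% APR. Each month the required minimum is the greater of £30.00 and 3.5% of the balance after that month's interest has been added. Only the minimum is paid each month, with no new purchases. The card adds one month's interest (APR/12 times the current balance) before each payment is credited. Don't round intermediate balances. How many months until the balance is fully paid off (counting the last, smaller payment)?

156 months

Monthly rate r = 24.5%/12 = 2.04167% = 0.0204167.
While 3.5% of the post-interest balance exceeds £30.00, each month B ← (B·(1+r))·(1 − 0.035), i.e. B shrinks by the factor (1+r)·0.965 = 0.9847.
This holds for months 1–114. Entering month 115 the balance is £830.35; 3.5% of the post-interest balance is now below £30.00, so the flat £30.00 minimum applies from here.
From month 115 a fixed £30.00 at rate r clears £830.35 in 42 more payments. Total: 114 + 42 = 156 months.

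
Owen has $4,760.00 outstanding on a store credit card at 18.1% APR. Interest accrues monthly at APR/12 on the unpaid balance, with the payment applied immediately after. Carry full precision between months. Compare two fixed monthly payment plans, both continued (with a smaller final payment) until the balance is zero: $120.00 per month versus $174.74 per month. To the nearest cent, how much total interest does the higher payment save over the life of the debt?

$1,134.59

Monthly rate r = 18.1%/12 = 1.50833% = 0.0150833.
At $120.00/mo: n = ⌈−ln(1 − rB₀/P)/ln(1+r)⌉ = 61 payments (last $110.85); total interest = total paid − $4,760.00 = $2,550.85.
At $174.74/mo: 36 payments (last $60.36); total interest $1,416.26.
Interest saved = $2,550.85 − $1,416.26 = $1,134.59.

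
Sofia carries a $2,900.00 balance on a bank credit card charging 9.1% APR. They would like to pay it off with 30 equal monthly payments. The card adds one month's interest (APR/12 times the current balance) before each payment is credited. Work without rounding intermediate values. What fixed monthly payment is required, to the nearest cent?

$108.44

Monthly rate r = 9.1%/12 = 0.758333% = 0.00758333.
Level-payment amortization: P = B₀·r / (1 − (1+r)^(−n)) = 2900.00·0.00758333 / (1 − 1.00758^(−30)).
Denominator 1 − (1+r)^(−30) = 0.202793655.
P = 21.9917 / 0.202793655 ≈ 108.44.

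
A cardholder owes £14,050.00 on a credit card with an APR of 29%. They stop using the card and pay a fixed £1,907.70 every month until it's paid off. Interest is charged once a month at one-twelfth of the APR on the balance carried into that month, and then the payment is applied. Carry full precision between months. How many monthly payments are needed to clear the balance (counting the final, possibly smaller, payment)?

Monthly rate r = 29%/12 = 2.41667% = 0.0241667.
Recurrence: B ← B·(1+r) − £1,907.70.
Month 1: interest £339.54; balance after payment £12,481.84.
Month 2: interest £301.64; balance after payment £10,875.79.
Closed form: n = −ln(1 − rB₀/P)/ln(1+r) = −ln(0.82202)/ln(1.02417) ≈ 8.208, so the balance reaches zero during payment 9.

9 payments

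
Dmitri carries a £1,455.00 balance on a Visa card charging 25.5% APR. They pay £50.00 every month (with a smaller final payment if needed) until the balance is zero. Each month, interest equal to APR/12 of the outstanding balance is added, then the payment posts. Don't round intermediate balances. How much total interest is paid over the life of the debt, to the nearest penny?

Monthly rate r = 25.5%/12 = 2.125% = 0.02125.
Payoff takes n = ⌈−ln(1 − rB₀/P)/ln(1+r)⌉ = ⌈45.813⌉ = 46 payments; the last is £40.71.
Total paid = 45·£50.00 + £40.71 = £2,290.71.
Total interest = total paid − principal = £2,290.71 − £1,455.00 = £835.71.

£835.71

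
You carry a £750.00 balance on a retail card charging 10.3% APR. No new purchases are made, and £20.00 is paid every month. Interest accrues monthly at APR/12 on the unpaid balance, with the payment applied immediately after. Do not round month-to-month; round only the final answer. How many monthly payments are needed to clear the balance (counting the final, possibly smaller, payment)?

Monthly rate r = 10.3%/12 = 0.858333% = 0.00858333.
Recurrence: B ← B·(1+r) − £20.00.
Month 1: interest £6.44; balance after payment £736.44.
Month 2: interest £6.32; balance after payment £722.76.
Closed form: n = −ln(1 − rB₀/P)/ln(1+r) = −ln(0.67812)/ln(1.00858) ≈ 45.447, so the balance reaches zero during payment 46.

46 payments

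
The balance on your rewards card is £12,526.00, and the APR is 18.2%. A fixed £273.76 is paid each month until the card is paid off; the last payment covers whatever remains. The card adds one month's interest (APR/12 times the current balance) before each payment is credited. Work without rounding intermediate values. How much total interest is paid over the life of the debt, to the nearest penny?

£9,007.99

Monthly rate r = 18.2%/12 = 1.51667% = 0.0151667.
Payoff takes n = ⌈−ln(1 − rB₀/P)/ln(1+r)⌉ = ⌈78.658⌉ = 79 payments; the last is £180.71.
Total paid = 78·£273.76 + £180.71 = £21,533.99.
Total interest = total paid − principal = £21,533.99 − £12,526.00 = £9,007.99.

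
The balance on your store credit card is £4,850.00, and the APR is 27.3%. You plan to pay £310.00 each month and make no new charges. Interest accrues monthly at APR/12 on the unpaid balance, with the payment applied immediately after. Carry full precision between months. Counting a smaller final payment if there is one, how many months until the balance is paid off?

Monthly rate r = 27.3%/12 = 2.275% = 0.02275.
Recurrence: B ← B·(1+r) − £310.00.
Month 1: interest £110.34; balance after payment £4,650.34.
Month 2: interest £105.80; balance after payment £4,446.13.
Closed form: n = −ln(1 − rB₀/P)/ln(1+r) = −ln(0.64407)/ln(1.02275) ≈ 19.557, so the balance reaches zero during payment 20.

20 months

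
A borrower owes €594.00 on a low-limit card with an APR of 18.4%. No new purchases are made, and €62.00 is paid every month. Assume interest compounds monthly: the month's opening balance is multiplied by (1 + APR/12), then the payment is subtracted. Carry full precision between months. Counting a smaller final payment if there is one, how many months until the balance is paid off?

11 months

Monthly rate r = 18.4%/12 = 1.53333% = 0.0153333.
Recurrence: B ← B·(1+r) − €62.00.
Month 1: interest €9.11; balance after payment €541.11.
Month 2: interest €8.30; balance after payment €487.40.
Closed form: n = −ln(1 − rB₀/P)/ln(1+r) = −ln(0.8531)/ln(1.01533) ≈ 10.441, so the balance reaches zero during payment 11.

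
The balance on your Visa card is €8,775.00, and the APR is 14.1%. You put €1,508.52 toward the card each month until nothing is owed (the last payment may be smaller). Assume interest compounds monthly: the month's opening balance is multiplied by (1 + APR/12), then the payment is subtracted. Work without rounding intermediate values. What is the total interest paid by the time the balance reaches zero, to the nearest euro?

Monthly rate r = 14.1%/12 = 1.175% = 0.01175.
Payoff takes n = ⌈−ln(1 − rB₀/P)/ln(1+r)⌉ = ⌈6.061⌉ = 7 payments; the last is €91.97.
Total paid = 6·€1,508.52 + €91.97 = €9,143.09.
Total interest = total paid − principal = €9,143.09 − €8,775.00 = €368.09.

€368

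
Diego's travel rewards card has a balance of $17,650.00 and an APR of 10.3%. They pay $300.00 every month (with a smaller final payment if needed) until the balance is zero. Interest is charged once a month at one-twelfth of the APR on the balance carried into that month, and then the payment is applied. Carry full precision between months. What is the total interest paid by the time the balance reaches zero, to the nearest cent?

$7,032.38

Monthly rate r = 10.3%/12 = 0.858333% = 0.00858333.
Payoff takes n = ⌈−ln(1 − rB₀/P)/ln(1+r)⌉ = ⌈82.274⌉ = 83 payments; the last is $82.38.
Total paid = 82·$300.00 + $82.38 = $24,682.38.
Total interest = total paid − principal = $24,682.38 − $17,650.00 = $7,032.38.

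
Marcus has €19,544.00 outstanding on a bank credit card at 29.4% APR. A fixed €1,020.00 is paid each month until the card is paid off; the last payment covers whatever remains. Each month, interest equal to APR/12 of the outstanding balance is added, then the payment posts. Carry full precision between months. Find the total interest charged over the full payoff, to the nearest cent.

Monthly rate r = 29.4%/12 = 2.45% = 0.0245.
Payoff takes n = ⌈−ln(1 − rB₀/P)/ln(1+r)⌉ = ⌈26.186⌉ = 27 payments; the last is €191.46.
Total paid = 26·€1,020.00 + €191.46 = €26,711.46.
Total interest = total paid − principal = €26,711.46 − €19,544.00 = €7,167.46.

€7,167.46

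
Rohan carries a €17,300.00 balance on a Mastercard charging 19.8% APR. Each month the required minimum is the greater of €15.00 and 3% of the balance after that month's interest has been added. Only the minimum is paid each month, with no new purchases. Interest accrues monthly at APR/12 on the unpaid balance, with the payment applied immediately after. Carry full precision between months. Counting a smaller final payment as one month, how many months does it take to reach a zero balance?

Monthly rate r = 19.8%/12 = 1.65% = 0.0165.
While 3% of the post-interest balance exceeds €15.00, each month B ← (B·(1+r))·(1 − 0.03), i.e. B shrinks by the factor (1+r)·0.97 = 0.986.
This holds for months 1–253. Entering month 254 the balance is €489.17; 3% of the post-interest balance is now below €15.00, so the flat €15.00 minimum applies from here.
From month 254 a fixed €15.00 at rate r clears €489.17 in 48 more payments. Total: 253 + 48 = 301 months.

301 months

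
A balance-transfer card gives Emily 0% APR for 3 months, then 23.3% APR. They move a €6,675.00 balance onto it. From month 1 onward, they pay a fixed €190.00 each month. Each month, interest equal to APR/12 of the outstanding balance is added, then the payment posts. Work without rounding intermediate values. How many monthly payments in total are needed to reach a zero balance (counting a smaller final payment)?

Promo months 1–3 at r₀ = 0%/12 = 0; months 4+ at r₁ = 23.3%/12 = 0.0194167.
After month 3 (no interest yet): B = €6,675.00 − 3·€190.00 = €6,105.00.
Then at r₁ with €190.00/mo: n₂ = −ln(1 − r₁·B/P)/ln(1+r₁) ≈ 50.85 → 51 more payments.

54 months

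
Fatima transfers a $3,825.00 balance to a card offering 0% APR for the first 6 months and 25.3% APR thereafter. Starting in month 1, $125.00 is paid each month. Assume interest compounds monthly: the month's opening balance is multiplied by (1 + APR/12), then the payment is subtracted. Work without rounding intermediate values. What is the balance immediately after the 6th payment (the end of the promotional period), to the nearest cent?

$3,075.00

Promo months 1–6 at r₀ = 0%/12 = 0; months 7+ at r₁ = 25.3%/12 = 0.0210833.
After month 6 (no interest yet): B = $3,825.00 − 6·$125.00 = $3,075.00.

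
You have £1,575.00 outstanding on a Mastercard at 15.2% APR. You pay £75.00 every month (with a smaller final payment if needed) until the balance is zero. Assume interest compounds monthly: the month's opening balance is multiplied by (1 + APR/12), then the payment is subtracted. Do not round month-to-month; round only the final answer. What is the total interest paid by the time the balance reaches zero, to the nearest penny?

Monthly rate r = 15.2%/12 = 1.26667% = 0.0126667.
Payoff takes n = ⌈−ln(1 − rB₀/P)/ln(1+r)⌉ = ⌈24.568⌉ = 25 payments; the last is £42.75.
Total paid = 24·£75.00 + £42.75 = £1,842.75.
Total interest = total paid − principal = £1,842.75 − £1,575.00 = £267.75.

£267.75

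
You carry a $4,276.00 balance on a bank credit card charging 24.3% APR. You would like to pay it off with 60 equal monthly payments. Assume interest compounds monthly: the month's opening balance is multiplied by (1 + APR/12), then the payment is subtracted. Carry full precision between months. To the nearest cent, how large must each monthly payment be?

$123.76

Monthly rate r = 24.3%/12 = 2.025% = 0.02025.
Level-payment amortization: P = B₀·r / (1 − (1+r)^(−n)) = 4276.00·0.02025 / (1 − 1.02025^(−60)).
Denominator 1 − (1+r)^(−60) = 0.699666489.
P = 86.589 / 0.699666489 ≈ 123.76.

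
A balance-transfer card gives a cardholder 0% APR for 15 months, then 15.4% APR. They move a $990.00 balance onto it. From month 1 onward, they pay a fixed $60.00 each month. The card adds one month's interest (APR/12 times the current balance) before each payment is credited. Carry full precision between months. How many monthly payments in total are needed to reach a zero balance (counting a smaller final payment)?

17 payments

Promo months 1–15 at r₀ = 0%/12 = 0; months 16+ at r₁ = 15.4%/12 = 0.0128333.
After month 15 (no interest yet): B = $990.00 − 15·$60.00 = $90.00.
Then at r₁ with $60.00/mo: n₂ = −ln(1 − r₁·B/P)/ln(1+r₁) ≈ 1.52 → 2 more payments.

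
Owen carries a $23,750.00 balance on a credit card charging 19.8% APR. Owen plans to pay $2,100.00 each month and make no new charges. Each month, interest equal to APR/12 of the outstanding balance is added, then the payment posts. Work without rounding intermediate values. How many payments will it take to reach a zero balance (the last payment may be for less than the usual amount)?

Monthly rate r = 19.8%/12 = 1.65% = 0.0165.
Recurrence: B ← B·(1+r) − $2,100.00.
Month 1: interest $391.88; balance after payment $22,041.88.
Month 2: interest $363.69; balance after payment $20,305.57.
Closed form: n = −ln(1 − rB₀/P)/ln(1+r) = −ln(0.81339)/ln(1.0165) ≈ 12.621, so the balance reaches zero during payment 13.

13 payments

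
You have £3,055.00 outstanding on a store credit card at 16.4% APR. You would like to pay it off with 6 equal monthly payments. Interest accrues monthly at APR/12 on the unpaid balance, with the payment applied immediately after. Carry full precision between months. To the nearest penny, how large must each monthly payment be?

£533.80

Monthly rate r = 16.4%/12 = 1.36667% = 0.0136667.
Level-payment amortization: P = B₀·r / (1 − (1+r)^(−n)) = 3055.00·0.0136667 / (1 − 1.01367^(−6)).
Denominator 1 − (1+r)^(−6) = 0.0782163355.
P = 41.7517 / 0.0782163355 ≈ 533.80.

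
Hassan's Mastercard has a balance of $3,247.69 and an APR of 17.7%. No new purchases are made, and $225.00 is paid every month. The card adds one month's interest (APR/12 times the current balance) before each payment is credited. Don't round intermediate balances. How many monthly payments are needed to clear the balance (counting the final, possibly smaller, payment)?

Monthly rate r = 17.7%/12 = 1.475% = 0.01475.
Recurrence: B ← B·(1+r) − $225.00.
Month 1: interest $47.90; balance after payment $3,070.59.
Month 2: interest $45.29; balance after payment $2,890.88.
Closed form: n = −ln(1 − rB₀/P)/ln(1+r) = −ln(0.7871)/ln(1.01475) ≈ 16.350, so the balance reaches zero during payment 17.

17 payments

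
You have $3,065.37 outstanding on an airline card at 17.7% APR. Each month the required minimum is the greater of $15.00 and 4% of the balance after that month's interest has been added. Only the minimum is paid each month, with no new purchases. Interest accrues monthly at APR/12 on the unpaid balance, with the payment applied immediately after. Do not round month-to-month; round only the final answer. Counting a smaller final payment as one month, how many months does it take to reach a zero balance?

112 months

Monthly rate r = 17.7%/12 = 1.475% = 0.01475.
While 4% of the post-interest balance exceeds $15.00, each month B ← (B·(1+r))·(1 − 0.04), i.e. B shrinks by the factor (1+r)·0.96 = 0.97416.
This holds for months 1–81. Entering month 82 the balance is $367.74; 4% of the post-interest balance is now below $15.00, so the flat $15.00 minimum applies from here.
From month 82 a fixed $15.00 at rate r clears $367.74 in 31 more payments. Total: 81 + 31 = 112 months.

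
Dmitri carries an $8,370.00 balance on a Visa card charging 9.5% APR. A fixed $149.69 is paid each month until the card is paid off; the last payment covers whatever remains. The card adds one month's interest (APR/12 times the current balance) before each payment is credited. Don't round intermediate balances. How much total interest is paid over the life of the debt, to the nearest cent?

$2,727.29

Monthly rate r = 9.5%/12 = 0.791667% = 0.00791667.
Payoff takes n = ⌈−ln(1 − rB₀/P)/ln(1+r)⌉ = ⌈74.135⌉ = 75 payments; the last is $20.23.
Total paid = 74·$149.69 + $20.23 = $11,097.29.
Total interest = total paid − principal = $11,097.29 − $8,370.00 = $2,727.29.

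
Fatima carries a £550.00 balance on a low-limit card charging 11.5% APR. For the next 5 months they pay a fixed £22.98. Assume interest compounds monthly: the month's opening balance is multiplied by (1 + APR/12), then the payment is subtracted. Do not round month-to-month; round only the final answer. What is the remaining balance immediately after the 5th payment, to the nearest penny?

£459.74

Monthly rate r = 11.5%/12 = 0.958333% = 0.00958333.
Each month: B ← B·(1+r) − £22.98.
Month 1: interest £5.27; balance after payment £532.29.
Month 2: interest £5.10; balance after payment £514.41.
Month 3: interest £4.93; balance after payment £496.36.
Month 4: interest £4.76; balance after payment £478.14.
Month 5: interest £4.58; balance after payment £459.74.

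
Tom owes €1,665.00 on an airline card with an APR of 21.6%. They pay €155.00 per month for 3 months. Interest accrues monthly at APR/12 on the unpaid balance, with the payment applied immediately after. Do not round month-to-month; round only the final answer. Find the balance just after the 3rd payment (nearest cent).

€1,283.12

Monthly rate r = 21.6%/12 = 1.8% = 0.018.
Each month: B ← B·(1+r) − €155.00.
Month 1: interest €29.97; balance after payment €1,539.97.
Month 2: interest €27.72; balance after payment €1,412.69.
Month 3: interest €25.43; balance after payment €1,283.12.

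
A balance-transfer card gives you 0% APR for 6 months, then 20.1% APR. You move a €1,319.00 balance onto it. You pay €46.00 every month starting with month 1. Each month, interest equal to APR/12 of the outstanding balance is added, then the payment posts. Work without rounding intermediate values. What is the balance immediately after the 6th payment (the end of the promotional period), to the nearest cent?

Promo months 1–6 at r₀ = 0%/12 = 0; months 7+ at r₁ = 20.1%/12 = 0.01675.
After month 6 (no interest yet): B = €1,319.00 − 6·€46.00 = €1,043.00.

€1,043.00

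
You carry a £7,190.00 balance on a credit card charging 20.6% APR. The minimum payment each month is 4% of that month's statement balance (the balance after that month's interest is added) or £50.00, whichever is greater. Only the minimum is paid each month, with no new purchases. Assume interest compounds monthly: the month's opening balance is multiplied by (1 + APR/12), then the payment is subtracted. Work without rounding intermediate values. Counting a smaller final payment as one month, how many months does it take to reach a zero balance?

Monthly rate r = 20.6%/12 = 1.71667% = 0.0171667.
While 4% of the post-interest balance exceeds £50.00, each month B ← (B·(1+r))·(1 − 0.04), i.e. B shrinks by the factor (1+r)·0.96 = 0.97648.
This holds for months 1–75. Entering month 76 the balance is £1,206.37; 4% of the post-interest balance is now below £50.00, so the flat £50.00 minimum applies from here.
From month 76 a fixed £50.00 at rate r clears £1,206.37 in 32 more payments. Total: 75 + 32 = 107 months.

107 months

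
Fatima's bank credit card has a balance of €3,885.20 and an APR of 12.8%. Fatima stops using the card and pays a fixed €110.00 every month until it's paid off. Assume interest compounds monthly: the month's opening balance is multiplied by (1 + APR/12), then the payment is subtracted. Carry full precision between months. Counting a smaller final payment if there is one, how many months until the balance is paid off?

Monthly rate r = 12.8%/12 = 1.06667% = 0.0106667.
Recurrence: B ← B·(1+r) − €110.00.
Month 1: interest €41.44; balance after payment €3,816.64.
Month 2: interest €40.71; balance after payment €3,747.35.
Closed form: n = −ln(1 − rB₀/P)/ln(1+r) = −ln(0.62325)/ln(1.01067) ≈ 44.561, so the balance reaches zero during payment 45.

45 payments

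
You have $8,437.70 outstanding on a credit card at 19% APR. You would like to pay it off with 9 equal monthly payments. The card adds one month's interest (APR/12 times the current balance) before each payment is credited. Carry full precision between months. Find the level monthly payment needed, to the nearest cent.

Monthly rate r = 19%/12 = 1.58333% = 0.0158333.
Level-payment amortization: P = B₀·r / (1 − (1+r)^(−n)) = 8437.70·0.0158333 / (1 − 1.01583^(−9)).
Denominator 1 − (1+r)^(−9) = 0.131843815.
P = 133.597 / 0.131843815 ≈ 1013.30.

$1,013.30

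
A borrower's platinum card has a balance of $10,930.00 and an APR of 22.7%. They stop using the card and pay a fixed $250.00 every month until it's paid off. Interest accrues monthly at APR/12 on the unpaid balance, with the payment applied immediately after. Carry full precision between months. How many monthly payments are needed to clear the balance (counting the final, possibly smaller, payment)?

Monthly rate r = 22.7%/12 = 1.89167% = 0.0189167.
Recurrence: B ← B·(1+r) − $250.00.
Month 1: interest $206.76; balance after payment $10,886.76.
Month 2: interest $205.94; balance after payment $10,842.70.
Closed form: n = −ln(1 − rB₀/P)/ln(1+r) = −ln(0.17296)/ln(1.01892) ≈ 93.633, so the balance reaches zero during payment 94.

94 months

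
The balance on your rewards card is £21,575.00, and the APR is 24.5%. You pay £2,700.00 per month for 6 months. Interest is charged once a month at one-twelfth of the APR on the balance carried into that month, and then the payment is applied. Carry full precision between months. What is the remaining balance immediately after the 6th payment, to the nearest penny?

Monthly rate r = 24.5%/12 = 2.04167% = 0.0204167.
Each month: B ← B·(1+r) − £2,700.00.
Month 1: interest £440.49; balance after payment £19,315.49.
Month 2: interest £394.36; balance after payment £17,009.85.
Month 3: interest £347.28; balance after payment £14,657.13.
Month 4: interest £299.25; balance after payment £12,256.38.
Month 5: interest £250.23; balance after payment £9,806.62.
Month 6: interest £200.22; balance after payment £7,306.83.

£7,306.83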